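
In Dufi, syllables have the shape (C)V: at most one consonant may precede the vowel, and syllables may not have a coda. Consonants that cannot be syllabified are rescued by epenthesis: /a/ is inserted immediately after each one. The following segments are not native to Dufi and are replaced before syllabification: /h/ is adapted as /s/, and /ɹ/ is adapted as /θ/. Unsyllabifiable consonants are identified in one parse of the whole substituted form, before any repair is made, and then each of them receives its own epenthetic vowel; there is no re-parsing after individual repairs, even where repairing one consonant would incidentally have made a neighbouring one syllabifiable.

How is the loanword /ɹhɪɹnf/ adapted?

θasɪθanafa

Substitution: /ɹ/ → /θ/, /h/ → /s/, giving /θsɪθnf/.
The consonants /θ/, /θ/, /n/, /f/ cannot be parsed into a legal (C)V syllable (no codas are permitted; onsets are limited to one consonant).
Each unlicensed consonant becomes the onset of a new syllable: /θ/ → /θa/, /θ/ → /θa/, /n/ → /na/, /f/ → /fa/.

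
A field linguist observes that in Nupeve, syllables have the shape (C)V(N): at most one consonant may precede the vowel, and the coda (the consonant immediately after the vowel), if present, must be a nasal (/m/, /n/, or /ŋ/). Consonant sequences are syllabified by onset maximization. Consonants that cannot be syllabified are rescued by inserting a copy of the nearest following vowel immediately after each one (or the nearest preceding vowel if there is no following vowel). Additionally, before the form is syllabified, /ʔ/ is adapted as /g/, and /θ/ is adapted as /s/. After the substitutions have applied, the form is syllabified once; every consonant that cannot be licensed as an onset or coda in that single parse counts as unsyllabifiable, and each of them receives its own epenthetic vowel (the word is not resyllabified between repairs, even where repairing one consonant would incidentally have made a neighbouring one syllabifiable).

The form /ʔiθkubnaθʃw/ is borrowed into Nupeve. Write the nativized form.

gisukubanasaʃawa

Substitution: /ʔ/ → /g/, /θ/ → /s/, giving /giskubnasʃw/.
Under (C)V(N), the unsyllabifiable consonants are /s/, /b/, /s/, /ʃ/, /w/ (only a nasal (/m/, /n/, or /ŋ/) is licensed in coda position; onsets are limited to one consonant).
Epenthesis after each stranded consonant: /s/ → /su/, /b/ → /ba/, /s/ → /sa/, /ʃ/ → /ʃa/, /w/ → /wa/.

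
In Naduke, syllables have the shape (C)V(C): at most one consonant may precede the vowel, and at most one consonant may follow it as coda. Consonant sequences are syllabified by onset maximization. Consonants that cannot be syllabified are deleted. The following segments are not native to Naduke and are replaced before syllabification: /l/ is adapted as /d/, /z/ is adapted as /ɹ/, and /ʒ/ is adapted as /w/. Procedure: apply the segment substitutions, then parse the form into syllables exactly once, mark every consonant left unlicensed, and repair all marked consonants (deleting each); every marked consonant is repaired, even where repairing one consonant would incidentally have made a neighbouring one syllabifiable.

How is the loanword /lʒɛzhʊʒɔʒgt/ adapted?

Substitution: /l/ → /d/, /ʒ/ → /w/, /z/ → /ɹ/, giving /dwɛɹhʊwɔwgt/.
Syllabifying with onset maximization leaves /d/, /g/, /t/ stranded (at most one coda consonant is licensed; onsets are limited to one consonant).
Deletion applies to /d/, /g/, /t/.

wɛɹhʊwɔw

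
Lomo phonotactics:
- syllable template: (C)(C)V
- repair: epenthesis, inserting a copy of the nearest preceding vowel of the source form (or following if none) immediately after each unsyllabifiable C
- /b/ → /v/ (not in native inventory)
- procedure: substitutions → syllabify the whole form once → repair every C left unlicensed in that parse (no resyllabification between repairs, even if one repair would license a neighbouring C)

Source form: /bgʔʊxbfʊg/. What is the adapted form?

vʊgʔʊxʊvfʊgʊ

Substitution: /b/ → /v/, giving /vgʔʊxvfʊg/.
Syllabifying with onset maximization leaves /v/, /x/, /g/ stranded (no codas are permitted; onsets may contain at most 2 consonants).
Inserting the epenthetic vowel yields /v/ → /vʊ/, /x/ → /xʊ/, /g/ → /gʊ/.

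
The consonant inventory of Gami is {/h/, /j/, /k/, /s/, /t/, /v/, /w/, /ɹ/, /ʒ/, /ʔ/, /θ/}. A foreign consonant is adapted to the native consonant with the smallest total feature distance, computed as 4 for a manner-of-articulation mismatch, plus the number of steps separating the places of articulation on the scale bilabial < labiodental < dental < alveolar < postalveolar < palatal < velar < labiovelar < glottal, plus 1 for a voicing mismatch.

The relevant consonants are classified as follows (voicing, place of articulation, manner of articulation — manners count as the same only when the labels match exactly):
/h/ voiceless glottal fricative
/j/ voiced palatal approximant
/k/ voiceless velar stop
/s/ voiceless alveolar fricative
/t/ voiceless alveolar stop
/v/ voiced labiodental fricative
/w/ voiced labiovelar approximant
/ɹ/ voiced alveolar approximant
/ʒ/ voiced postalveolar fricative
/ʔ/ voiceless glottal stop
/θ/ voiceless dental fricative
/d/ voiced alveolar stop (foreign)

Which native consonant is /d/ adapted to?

/t/ is closest: same manner (stop), place distance 0 (alveolar→alveolar), voicing differs (+1); total 1. Next closest is /k/ at distance 4.

t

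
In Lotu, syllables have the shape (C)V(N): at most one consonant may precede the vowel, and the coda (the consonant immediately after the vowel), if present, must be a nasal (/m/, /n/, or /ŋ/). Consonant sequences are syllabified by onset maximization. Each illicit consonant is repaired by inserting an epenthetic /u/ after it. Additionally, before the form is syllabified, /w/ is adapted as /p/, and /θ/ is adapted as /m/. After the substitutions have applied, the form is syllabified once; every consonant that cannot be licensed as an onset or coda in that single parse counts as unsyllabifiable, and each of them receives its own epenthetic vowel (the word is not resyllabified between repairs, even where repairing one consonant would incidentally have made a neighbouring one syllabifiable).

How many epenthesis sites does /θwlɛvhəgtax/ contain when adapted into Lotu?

After substitution the input is /mplɛvhəgtax/.
The unsyllabifiable consonants are /m/, /p/, /v/, /g/, /x/; each receives one epenthetic vowel.

5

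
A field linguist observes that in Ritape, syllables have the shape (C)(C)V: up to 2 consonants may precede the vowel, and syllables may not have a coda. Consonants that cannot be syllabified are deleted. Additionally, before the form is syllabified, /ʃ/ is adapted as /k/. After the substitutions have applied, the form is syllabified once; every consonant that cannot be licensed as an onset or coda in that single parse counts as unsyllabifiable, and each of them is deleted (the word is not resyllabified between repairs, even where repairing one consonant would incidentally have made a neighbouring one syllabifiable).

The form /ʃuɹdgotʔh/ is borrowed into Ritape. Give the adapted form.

kudgo

Substitution: /ʃ/ → /k/, giving /kuɹdgotʔh/.
Under (C)(C)V, the unsyllabifiable consonants are /ɹ/, /t/, /ʔ/, /h/ (no codas are permitted; onsets may contain at most 2 consonants).
Deleting the stranded consonants removes /ɹ/, /t/, /ʔ/, /h/.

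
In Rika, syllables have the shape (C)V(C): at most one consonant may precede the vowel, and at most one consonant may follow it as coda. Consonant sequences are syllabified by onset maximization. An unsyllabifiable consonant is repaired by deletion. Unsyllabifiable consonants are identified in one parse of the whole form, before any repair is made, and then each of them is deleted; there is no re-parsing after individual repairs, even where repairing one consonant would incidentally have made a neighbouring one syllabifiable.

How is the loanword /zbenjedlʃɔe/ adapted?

Under (C)V(C), the unsyllabifiable consonants are /z/, /l/ (at most one coda consonant is licensed; onsets are limited to one consonant).
Deleting the stranded consonants removes /z/, /l/.

benjedʃɔe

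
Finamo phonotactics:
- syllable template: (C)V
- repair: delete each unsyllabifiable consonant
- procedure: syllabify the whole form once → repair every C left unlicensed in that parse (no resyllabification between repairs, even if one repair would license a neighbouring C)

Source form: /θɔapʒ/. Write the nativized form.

Syllabifying with onset maximization leaves /p/, /ʒ/ stranded (no codas are permitted; onsets are limited to one consonant).
Each unlicensed consonant is deleted: /p/, /ʒ/.

θɔa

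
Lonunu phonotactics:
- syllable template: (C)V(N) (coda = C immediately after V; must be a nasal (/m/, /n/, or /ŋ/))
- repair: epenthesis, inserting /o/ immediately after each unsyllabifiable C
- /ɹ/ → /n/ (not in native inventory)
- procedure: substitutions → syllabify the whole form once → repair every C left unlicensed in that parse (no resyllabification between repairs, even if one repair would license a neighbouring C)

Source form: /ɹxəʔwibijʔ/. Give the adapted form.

noxəʔowibijoʔo

Substitution: /ɹ/ → /n/, giving /nxəʔwibijʔ/.
Under (C)V(N), the unsyllabifiable consonants are /n/, /ʔ/, /j/, /ʔ/ (only a nasal (/m/, /n/, or /ŋ/) is licensed in coda position; onsets are limited to one consonant).
Epenthesis after each stranded consonant: /n/ → /no/, /ʔ/ → /ʔo/, /j/ → /jo/, /ʔ/ → /ʔo/.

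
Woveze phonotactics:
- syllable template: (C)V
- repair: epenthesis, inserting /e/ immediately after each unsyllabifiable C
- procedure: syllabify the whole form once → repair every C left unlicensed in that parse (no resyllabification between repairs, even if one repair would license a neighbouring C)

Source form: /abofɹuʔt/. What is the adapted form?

abofeɹuʔete

The consonants /f/, /ʔ/, /t/ cannot be parsed into a legal (C)V syllable (no codas are permitted; onsets are limited to one consonant).
Epenthesis after each stranded consonant: /f/ → /fe/, /ʔ/ → /ʔe/, /t/ → /te/.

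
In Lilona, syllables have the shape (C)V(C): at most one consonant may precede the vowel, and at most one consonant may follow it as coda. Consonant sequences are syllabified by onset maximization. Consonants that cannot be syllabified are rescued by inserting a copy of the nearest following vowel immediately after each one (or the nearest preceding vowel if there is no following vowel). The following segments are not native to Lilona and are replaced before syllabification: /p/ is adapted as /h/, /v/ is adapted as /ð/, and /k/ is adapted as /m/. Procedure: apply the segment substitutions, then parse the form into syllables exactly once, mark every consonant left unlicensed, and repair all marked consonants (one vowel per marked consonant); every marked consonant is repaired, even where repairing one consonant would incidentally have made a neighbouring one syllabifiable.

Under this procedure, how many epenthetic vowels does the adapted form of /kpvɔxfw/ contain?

4

After substitution the input is /mhðɔxfw/.
The unsyllabifiable consonants are /m/, /h/, /f/, /w/; each receives one epenthetic vowel.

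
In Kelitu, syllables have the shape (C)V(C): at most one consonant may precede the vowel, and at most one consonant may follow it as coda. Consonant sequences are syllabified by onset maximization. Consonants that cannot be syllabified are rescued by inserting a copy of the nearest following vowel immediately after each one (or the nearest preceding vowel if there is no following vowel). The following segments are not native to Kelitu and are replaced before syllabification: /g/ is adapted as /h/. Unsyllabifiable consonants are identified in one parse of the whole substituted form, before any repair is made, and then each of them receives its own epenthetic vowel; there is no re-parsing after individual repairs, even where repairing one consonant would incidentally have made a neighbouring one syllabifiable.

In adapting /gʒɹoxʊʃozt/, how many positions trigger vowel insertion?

3

After substitution the input is /hʒɹoxʊʃozt/.
The unsyllabifiable consonants are /h/, /ʒ/, /t/; each receives one epenthetic vowel.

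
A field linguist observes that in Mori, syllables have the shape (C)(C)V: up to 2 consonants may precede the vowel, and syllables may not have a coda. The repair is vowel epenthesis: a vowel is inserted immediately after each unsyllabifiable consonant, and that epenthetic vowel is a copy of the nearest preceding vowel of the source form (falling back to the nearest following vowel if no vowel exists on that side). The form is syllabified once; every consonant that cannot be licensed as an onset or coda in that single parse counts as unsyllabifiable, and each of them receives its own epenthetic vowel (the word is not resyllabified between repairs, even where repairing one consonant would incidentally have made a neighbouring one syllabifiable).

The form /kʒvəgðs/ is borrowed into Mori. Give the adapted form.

kəʒvəgəðəsə

Syllabifying with onset maximization leaves /k/, /g/, /ð/, /s/ stranded (no codas are permitted; onsets may contain at most 2 consonants).
Inserting the epenthetic vowel yields /k/ → /kə/, /g/ → /gə/, /ð/ → /ðə/, /s/ → /sə/.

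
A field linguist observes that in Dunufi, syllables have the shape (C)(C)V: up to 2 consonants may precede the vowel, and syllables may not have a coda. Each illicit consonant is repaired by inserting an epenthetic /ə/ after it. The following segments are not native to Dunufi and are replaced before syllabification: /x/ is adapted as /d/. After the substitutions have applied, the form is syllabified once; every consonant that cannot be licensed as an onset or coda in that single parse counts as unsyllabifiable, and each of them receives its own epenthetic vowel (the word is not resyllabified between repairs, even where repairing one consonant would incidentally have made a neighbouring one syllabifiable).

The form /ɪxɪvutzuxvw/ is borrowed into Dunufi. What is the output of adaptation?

ɪdɪvutzudəvəwə

Substitution: /x/ → /d/, giving /ɪdɪvutzudvw/.
Syllabifying with onset maximization leaves /d/, /v/, /w/ stranded (no codas are permitted; onsets may contain at most 2 consonants).
Each unlicensed consonant becomes the onset of a new syllable: /d/ → /də/, /v/ → /və/, /w/ → /wə/.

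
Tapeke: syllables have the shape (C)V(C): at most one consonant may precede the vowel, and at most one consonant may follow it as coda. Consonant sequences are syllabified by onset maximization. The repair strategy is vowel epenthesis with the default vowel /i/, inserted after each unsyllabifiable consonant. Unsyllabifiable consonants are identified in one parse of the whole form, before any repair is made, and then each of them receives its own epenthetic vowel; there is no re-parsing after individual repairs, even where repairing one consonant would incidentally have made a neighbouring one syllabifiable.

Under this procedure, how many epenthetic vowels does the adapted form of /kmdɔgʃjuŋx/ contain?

4

The unsyllabifiable consonants are /k/, /m/, /ʃ/, /x/; each receives one epenthetic vowel.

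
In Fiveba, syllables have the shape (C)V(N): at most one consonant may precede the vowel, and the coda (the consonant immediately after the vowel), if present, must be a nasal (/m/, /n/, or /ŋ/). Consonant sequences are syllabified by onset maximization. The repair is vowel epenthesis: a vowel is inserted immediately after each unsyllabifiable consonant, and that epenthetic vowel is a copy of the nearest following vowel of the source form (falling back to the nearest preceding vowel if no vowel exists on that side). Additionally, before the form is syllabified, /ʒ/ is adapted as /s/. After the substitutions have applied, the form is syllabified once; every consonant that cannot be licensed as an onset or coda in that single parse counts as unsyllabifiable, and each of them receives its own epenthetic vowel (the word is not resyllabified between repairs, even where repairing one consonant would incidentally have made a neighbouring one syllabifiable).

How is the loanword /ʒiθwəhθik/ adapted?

Substitution: /ʒ/ → /s/, giving /siθwəhθik/.
The consonants /θ/, /h/, /k/ cannot be parsed into a legal (C)V(N) syllable (only a nasal (/m/, /n/, or /ŋ/) is licensed in coda position; onsets are limited to one consonant).
Epenthesis after each stranded consonant: /θ/ → /θə/, /h/ → /hi/, /k/ → /ki/.

siθəwəhiθiki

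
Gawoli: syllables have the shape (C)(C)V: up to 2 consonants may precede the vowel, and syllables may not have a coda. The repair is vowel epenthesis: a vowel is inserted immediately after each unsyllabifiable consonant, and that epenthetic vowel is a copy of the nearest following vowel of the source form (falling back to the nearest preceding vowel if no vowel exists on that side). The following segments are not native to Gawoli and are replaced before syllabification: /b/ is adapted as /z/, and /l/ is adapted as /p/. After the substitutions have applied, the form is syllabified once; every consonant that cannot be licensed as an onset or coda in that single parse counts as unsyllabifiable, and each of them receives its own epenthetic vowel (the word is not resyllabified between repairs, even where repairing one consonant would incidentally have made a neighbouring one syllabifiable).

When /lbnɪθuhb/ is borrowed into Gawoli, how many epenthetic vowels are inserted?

3

After substitution the input is /pznɪθuhz/.
The unsyllabifiable consonants are /p/, /h/, /z/; each receives one epenthetic vowel.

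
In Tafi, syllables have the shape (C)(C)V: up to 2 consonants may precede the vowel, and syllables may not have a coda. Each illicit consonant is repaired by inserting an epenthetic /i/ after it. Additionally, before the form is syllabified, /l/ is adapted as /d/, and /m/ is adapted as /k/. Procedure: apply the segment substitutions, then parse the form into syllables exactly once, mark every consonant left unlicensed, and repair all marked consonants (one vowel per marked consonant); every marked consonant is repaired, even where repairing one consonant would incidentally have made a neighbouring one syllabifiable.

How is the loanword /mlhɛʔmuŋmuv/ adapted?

kidhɛʔkuŋkuvi

Substitution: /m/ → /k/, /l/ → /d/, giving /kdhɛʔkuŋkuv/.
Syllabifying with onset maximization leaves /k/, /v/ stranded (no codas are permitted; onsets may contain at most 2 consonants).
Each unlicensed consonant becomes the onset of a new syllable: /k/ → /ki/, /v/ → /vi/.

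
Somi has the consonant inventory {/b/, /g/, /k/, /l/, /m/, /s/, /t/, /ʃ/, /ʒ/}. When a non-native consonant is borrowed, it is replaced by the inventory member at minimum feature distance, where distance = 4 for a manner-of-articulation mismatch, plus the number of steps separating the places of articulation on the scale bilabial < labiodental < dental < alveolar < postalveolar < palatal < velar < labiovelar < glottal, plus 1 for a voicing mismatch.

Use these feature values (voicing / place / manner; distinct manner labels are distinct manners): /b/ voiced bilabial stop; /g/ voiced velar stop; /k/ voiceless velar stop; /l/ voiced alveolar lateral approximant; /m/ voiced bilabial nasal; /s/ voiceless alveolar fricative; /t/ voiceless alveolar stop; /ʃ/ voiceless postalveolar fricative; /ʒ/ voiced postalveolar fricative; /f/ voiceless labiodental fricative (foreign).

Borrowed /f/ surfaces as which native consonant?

/s/ is closest: same manner (fricative), place distance 2 (labiodental→alveolar), same voicing; total 2. Next closest is /ʃ/ at distance 3.

s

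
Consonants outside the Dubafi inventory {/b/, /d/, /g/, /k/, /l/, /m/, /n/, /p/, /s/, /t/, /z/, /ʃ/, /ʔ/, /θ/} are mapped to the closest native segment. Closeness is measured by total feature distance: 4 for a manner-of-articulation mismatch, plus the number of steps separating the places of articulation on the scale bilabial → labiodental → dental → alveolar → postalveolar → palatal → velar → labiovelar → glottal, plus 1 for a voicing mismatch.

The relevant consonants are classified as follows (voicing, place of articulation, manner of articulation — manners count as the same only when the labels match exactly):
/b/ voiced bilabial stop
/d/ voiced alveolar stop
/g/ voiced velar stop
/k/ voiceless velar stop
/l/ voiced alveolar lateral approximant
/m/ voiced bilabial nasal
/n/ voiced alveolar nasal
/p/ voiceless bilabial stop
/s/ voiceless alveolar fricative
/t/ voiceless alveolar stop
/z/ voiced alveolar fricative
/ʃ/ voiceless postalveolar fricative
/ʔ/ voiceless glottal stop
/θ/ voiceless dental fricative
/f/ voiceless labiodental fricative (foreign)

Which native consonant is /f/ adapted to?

/θ/ is closest: same manner (fricative), place distance 1 (labiodental→dental), same voicing; total 1. Next closest is /s/ at distance 2.

θ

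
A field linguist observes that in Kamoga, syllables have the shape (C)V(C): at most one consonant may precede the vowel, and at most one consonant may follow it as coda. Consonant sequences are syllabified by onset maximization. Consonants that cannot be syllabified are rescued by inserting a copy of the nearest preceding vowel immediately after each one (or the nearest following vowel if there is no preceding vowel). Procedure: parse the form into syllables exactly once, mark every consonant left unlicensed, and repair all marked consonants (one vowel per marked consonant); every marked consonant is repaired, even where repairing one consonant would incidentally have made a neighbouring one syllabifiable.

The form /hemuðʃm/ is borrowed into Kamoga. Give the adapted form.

Under (C)V(C), the unsyllabifiable consonants are /ʃ/, /m/ (at most one coda consonant is licensed; onsets are limited to one consonant).
Each unlicensed consonant becomes the onset of a new syllable: /ʃ/ → /ʃu/, /m/ → /mu/.

hemuðʃumu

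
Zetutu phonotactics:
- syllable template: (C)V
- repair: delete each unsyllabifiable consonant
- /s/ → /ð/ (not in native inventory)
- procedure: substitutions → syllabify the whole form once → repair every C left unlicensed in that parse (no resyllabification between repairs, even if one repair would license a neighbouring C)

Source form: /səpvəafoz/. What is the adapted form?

ðəvəafo

Substitution: /s/ → /ð/, giving /ðəpvəafoz/.
The consonants /p/, /z/ cannot be parsed into a legal (C)V syllable (no codas are permitted; onsets are limited to one consonant).
Each unlicensed consonant is deleted: /p/, /z/.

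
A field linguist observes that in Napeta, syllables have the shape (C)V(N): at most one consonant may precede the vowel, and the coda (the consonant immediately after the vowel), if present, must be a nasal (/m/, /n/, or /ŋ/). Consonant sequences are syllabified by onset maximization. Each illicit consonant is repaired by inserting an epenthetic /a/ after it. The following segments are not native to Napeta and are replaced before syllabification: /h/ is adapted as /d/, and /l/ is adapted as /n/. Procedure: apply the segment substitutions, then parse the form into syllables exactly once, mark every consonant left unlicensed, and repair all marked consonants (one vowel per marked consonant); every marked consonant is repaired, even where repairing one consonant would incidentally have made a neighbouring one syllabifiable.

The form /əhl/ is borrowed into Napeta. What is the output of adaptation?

ədana

Substitution: /h/ → /d/, /l/ → /n/, giving /ədn/.
The consonants /d/, /n/ cannot be parsed into a legal (C)V(N) syllable (only a nasal (/m/, /n/, or /ŋ/) is licensed in coda position; onsets are limited to one consonant).
Each unlicensed consonant becomes the onset of a new syllable: /d/ → /da/, /n/ → /na/.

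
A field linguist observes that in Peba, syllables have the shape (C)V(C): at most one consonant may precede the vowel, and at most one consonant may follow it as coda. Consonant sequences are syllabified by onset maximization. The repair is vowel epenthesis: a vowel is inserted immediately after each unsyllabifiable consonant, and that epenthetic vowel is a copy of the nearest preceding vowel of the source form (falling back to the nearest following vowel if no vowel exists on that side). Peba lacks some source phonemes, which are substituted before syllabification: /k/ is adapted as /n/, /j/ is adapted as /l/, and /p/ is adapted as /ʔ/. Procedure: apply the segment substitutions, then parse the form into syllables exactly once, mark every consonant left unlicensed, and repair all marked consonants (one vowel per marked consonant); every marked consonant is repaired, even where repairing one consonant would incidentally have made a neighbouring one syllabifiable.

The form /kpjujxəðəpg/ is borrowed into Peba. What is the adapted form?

Substitution: /k/ → /n/, /p/ → /ʔ/, /j/ → /l/, giving /nʔlulxəðəʔg/.
The consonants /n/, /ʔ/, /g/ cannot be parsed into a legal (C)V(C) syllable (at most one coda consonant is licensed; onsets are limited to one consonant).
Each unlicensed consonant becomes the onset of a new syllable: /n/ → /nu/, /ʔ/ → /ʔu/, /g/ → /gə/.

nuʔululxəðəʔgə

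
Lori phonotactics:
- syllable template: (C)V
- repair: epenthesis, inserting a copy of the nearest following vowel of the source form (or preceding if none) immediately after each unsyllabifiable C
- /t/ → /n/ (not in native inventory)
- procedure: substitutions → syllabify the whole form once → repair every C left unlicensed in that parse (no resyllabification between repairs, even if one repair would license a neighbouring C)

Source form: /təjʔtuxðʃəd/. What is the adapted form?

nəjuʔunuxəðəʃədə

Substitution: /t/ → /n/, giving /nəjʔnuxðʃəd/.
Syllabifying with onset maximization leaves /j/, /ʔ/, /x/, /ð/, /d/ stranded (no codas are permitted; onsets are limited to one consonant).
Inserting the epenthetic vowel yields /j/ → /ju/, /ʔ/ → /ʔu/, /x/ → /xə/, /ð/ → /ðə/, /d/ → /də/.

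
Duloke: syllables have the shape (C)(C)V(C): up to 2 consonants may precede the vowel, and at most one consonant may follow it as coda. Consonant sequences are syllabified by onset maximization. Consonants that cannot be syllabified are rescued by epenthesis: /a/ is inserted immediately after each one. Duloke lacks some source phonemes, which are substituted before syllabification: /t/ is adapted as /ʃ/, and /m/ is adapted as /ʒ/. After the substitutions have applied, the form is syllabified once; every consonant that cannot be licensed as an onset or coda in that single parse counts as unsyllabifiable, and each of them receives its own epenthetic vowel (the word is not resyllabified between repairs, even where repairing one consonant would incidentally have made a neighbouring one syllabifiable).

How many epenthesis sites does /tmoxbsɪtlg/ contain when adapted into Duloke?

2

After substitution the input is /ʃʒoxbsɪʃlg/.
The unsyllabifiable consonants are /l/, /g/; each receives one epenthetic vowel.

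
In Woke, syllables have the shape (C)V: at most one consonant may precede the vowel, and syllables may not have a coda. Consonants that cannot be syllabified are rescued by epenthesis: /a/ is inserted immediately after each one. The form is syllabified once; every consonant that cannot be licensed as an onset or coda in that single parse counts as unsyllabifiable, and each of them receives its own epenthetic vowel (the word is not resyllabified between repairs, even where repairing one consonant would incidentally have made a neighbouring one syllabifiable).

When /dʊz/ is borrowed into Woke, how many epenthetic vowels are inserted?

1

The unsyllabifiable consonants are /z/; each receives one epenthetic vowel.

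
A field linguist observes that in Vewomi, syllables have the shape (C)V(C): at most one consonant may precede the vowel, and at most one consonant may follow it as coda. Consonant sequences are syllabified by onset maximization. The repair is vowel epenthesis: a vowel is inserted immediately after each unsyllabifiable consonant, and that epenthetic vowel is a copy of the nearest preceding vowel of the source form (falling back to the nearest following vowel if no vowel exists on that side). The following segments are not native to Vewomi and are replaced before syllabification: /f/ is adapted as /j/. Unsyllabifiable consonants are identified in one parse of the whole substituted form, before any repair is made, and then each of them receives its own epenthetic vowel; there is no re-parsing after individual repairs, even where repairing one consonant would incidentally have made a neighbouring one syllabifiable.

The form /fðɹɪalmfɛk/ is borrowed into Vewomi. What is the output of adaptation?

Substitution: /f/ → /j/, giving /jðɹɪalmjɛk/.
The consonants /j/, /ð/, /m/ cannot be parsed into a legal (C)V(C) syllable (at most one coda consonant is licensed; onsets are limited to one consonant).
Inserting the epenthetic vowel yields /j/ → /jɪ/, /ð/ → /ðɪ/, /m/ → /ma/.

jɪðɪɹɪalmajɛk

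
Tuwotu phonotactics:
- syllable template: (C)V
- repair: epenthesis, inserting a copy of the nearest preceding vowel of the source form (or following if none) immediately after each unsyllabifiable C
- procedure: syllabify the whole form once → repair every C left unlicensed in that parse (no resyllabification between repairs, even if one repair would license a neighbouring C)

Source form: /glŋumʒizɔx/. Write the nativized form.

guluŋumuʒizɔxɔ

Syllabifying with onset maximization leaves /g/, /l/, /m/, /x/ stranded (no codas are permitted; onsets are limited to one consonant).
Epenthesis after each stranded consonant: /g/ → /gu/, /l/ → /lu/, /m/ → /mu/, /x/ → /xɔ/.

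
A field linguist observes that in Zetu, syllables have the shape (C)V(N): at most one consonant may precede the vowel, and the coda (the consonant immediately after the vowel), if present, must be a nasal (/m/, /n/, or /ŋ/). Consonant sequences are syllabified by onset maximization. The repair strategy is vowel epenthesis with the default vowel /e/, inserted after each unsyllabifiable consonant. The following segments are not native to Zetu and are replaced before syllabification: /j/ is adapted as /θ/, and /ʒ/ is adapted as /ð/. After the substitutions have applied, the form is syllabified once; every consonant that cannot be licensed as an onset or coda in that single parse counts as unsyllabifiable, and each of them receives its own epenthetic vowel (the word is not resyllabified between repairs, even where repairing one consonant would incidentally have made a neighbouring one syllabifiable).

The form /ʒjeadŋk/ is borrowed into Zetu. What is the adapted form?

Substitution: /ʒ/ → /ð/, /j/ → /θ/, giving /ðθeadŋk/.
Syllabifying with onset maximization leaves /ð/, /d/, /ŋ/, /k/ stranded (only a nasal (/m/, /n/, or /ŋ/) is licensed in coda position; onsets are limited to one consonant).
Each unlicensed consonant becomes the onset of a new syllable: /ð/ → /ðe/, /d/ → /de/, /ŋ/ → /ŋe/, /k/ → /ke/.

ðeθeadeŋeke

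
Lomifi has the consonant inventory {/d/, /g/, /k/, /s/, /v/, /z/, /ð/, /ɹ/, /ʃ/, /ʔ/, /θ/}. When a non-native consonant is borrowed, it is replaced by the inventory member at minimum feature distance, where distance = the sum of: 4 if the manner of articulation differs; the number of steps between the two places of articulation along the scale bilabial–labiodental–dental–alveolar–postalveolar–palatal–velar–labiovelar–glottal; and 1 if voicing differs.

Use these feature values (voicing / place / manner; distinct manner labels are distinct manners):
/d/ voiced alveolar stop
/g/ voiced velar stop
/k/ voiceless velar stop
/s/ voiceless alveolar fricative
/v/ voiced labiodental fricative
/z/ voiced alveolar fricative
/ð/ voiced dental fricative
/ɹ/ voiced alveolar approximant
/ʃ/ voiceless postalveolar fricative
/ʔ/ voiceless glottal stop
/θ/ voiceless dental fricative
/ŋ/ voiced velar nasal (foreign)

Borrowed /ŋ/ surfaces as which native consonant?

/g/ is closest: manner differs (nasal→stop, +4), place distance 0 (velar→velar), same voicing; total 4. Next closest is /k/ at distance 5.

g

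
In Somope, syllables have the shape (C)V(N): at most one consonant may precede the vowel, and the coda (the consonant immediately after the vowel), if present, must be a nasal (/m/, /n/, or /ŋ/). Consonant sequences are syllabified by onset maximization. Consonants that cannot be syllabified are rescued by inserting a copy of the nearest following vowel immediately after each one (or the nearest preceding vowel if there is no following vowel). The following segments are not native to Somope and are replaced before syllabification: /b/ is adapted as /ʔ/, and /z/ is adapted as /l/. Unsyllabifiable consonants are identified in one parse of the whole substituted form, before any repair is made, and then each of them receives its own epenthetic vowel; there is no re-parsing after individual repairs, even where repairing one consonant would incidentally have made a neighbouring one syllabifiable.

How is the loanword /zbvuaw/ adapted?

Substitution: /z/ → /l/, /b/ → /ʔ/, giving /lʔvuaw/.
The consonants /l/, /ʔ/, /w/ cannot be parsed into a legal (C)V(N) syllable (only a nasal (/m/, /n/, or /ŋ/) is licensed in coda position; onsets are limited to one consonant).
Inserting the epenthetic vowel yields /l/ → /lu/, /ʔ/ → /ʔu/, /w/ → /wa/.

luʔuvuawa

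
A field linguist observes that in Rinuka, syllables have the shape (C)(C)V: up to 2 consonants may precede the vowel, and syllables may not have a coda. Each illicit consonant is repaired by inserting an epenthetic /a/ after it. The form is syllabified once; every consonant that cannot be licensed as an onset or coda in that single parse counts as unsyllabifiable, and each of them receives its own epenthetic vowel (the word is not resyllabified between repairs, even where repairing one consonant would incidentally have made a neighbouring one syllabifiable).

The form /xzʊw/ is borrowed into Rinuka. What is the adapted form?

xzʊwa

Under (C)(C)V, the unsyllabifiable consonants are /w/ (no codas are permitted; onsets may contain at most 2 consonants).
Inserting the epenthetic vowel yields /w/ → /wa/.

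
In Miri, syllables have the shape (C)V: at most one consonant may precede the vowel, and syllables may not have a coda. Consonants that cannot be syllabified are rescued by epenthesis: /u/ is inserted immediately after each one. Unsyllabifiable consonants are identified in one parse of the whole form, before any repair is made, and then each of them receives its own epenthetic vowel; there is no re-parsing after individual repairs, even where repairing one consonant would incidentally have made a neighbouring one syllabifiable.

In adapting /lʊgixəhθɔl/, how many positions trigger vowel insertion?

The unsyllabifiable consonants are /h/, /l/; each receives one epenthetic vowel.

2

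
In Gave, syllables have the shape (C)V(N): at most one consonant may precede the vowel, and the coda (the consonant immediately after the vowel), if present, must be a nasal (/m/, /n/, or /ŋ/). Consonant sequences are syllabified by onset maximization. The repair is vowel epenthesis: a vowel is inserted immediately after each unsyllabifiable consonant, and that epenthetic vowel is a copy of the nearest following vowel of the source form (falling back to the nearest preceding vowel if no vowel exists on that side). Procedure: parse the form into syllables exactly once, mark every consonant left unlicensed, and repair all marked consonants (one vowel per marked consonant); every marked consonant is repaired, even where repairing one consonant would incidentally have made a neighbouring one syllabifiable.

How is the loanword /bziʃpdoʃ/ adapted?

Syllabifying with onset maximization leaves /b/, /ʃ/, /p/, /ʃ/ stranded (only a nasal (/m/, /n/, or /ŋ/) is licensed in coda position; onsets are limited to one consonant).
Inserting the epenthetic vowel yields /b/ → /bi/, /ʃ/ → /ʃo/, /p/ → /po/, /ʃ/ → /ʃo/.

biziʃopodoʃo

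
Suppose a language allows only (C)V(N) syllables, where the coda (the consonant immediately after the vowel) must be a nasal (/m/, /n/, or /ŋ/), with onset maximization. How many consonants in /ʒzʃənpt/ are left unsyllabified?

4

Under (C)V(N), the unsyllabifiable consonants are /ʒ/, /z/, /p/, /t/ (only a nasal (/m/, /n/, or /ŋ/) is licensed in coda position; onsets are limited to one consonant).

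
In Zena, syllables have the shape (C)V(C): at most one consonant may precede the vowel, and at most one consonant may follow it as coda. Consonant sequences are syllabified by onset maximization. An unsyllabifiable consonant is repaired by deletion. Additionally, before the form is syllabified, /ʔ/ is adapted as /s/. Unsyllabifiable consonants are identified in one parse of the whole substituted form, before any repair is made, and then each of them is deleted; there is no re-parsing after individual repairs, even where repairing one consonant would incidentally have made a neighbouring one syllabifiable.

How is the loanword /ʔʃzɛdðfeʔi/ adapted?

Substitution: /ʔ/ → /s/, giving /sʃzɛdðfesi/.
Syllabifying with onset maximization leaves /s/, /ʃ/, /ð/ stranded (at most one coda consonant is licensed; onsets are limited to one consonant).
Deletion applies to /s/, /ʃ/, /ð/.

zɛdfesi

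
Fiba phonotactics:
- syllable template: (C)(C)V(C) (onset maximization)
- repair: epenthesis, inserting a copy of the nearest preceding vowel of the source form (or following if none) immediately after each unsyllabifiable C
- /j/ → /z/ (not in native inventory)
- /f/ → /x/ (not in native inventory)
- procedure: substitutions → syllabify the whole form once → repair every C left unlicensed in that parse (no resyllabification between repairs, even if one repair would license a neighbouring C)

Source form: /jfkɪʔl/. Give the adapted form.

Substitution: /j/ → /z/, /f/ → /x/, giving /zxkɪʔl/.
Under (C)(C)V(C), the unsyllabifiable consonants are /z/, /l/ (at most one coda consonant is licensed; onsets may contain at most 2 consonants).
Each unlicensed consonant becomes the onset of a new syllable: /z/ → /zɪ/, /l/ → /lɪ/.

zɪxkɪʔlɪ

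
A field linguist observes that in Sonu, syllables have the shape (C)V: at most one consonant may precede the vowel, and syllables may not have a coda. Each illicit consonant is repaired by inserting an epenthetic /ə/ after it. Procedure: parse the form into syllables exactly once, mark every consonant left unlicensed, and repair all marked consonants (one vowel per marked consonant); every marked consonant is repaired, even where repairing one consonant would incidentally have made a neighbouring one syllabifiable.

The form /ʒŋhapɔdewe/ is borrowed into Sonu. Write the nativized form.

Under (C)V, the unsyllabifiable consonants are /ʒ/, /ŋ/ (no codas are permitted; onsets are limited to one consonant).
Inserting the epenthetic vowel yields /ʒ/ → /ʒə/, /ŋ/ → /ŋə/.

ʒəŋəhapɔdewe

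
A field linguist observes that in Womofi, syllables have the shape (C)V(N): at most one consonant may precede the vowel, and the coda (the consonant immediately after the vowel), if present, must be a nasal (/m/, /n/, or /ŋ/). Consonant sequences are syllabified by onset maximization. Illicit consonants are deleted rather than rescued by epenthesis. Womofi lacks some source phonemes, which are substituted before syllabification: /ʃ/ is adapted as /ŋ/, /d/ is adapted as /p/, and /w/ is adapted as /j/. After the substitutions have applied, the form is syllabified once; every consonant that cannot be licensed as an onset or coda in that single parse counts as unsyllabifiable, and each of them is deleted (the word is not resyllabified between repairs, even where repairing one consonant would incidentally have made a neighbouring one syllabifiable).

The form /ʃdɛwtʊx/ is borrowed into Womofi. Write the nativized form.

pɛtʊ

Substitution: /ʃ/ → /ŋ/, /d/ → /p/, /w/ → /j/, giving /ŋpɛjtʊx/.
Under (C)V(N), the unsyllabifiable consonants are /ŋ/, /j/, /x/ (only a nasal (/m/, /n/, or /ŋ/) is licensed in coda position; onsets are limited to one consonant).
Each unlicensed consonant is deleted: /ŋ/, /j/, /x/.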